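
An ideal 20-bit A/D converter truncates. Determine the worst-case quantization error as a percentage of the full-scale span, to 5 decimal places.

0.00010 %

Truncating → worst-case error = 1 LSB = V_FS/2^20, so 100/1048576 = 9.53674e-05 % of full scale.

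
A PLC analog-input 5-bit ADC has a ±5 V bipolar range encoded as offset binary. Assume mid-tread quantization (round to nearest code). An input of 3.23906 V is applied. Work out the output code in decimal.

code 26

LSB = 10 V / 32 = 312.500 mV.
Input sits at 26.365 steps above V_low.
round(26.365) = 26.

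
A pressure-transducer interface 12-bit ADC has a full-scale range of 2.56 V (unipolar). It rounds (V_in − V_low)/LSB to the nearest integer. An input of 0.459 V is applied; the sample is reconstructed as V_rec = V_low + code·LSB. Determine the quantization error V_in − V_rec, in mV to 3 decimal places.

0.250 mV

LSB = 2.56/2^12 = 0.625 mV.
(V_in − V_low)/LSB = (0.459 − 0)/0.000625 = 734.4000 → code 734 (round).
Code 734 maps back to 0 + 734×0.000625 V = 0.45875 V.
Difference: 0.00025 V → 0.250 mV.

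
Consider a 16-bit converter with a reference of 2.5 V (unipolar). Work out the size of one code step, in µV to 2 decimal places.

38.15 µV

Full-scale span = 2.5 V.
LSB = 2.5 / 2^16 = 2.5 / 65536 = 3.8147e-05 V = 38.15 µV.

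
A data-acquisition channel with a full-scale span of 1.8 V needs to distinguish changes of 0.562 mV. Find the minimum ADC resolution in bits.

12 bits

Number of steps required ≥ 1.8 V / 0.562 mV = 3202.85.
Need 2^N ≥ 3202.85; 2^11 = 2048, 2^12 = 4096.
Minimum N = 12.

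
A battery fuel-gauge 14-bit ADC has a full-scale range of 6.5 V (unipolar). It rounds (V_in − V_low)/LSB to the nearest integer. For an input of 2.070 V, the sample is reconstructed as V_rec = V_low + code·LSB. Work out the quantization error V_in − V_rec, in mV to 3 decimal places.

LSB = 6.5/2^14 = 396.73 µV.
Scaled input = 5217.6738 LSBs, so code = 5218.
V_rec = 0 + 5218·0.000396729 = 2.0701294 V.
Error = 2.070 − 2.0701294 = -0.000129395 V = -0.129 mV.

-0.129 mV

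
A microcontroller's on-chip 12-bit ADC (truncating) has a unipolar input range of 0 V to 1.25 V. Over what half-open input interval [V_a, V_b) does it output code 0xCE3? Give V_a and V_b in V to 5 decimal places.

LSB = 1.25/2^12 = 305.18 µV.
Code 0xCE3 = 3299 decimal.
V_a = V_low + 3299·LSB = 1.00677 V; V_b = V_low + 3300·LSB = 1.00708 V.

[1.00677 V, 1.00708 V)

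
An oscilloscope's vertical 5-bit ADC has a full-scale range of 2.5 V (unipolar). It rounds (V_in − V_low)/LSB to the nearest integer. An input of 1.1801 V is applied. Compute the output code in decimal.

code 15

Full-scale span = 2.5 V; LSB = 2.5/2^5 = 78.125 mV.
(V_in − V_low)/LSB = (1.1801 − 0) / 0.078125 = 15.105.
Round → code 15.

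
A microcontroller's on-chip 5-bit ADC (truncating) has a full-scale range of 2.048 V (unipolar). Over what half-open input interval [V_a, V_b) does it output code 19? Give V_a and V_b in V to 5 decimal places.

LSB = 2.048/2^5 = 64.000 mV.
V_a = V_low + 19·LSB = 1.216 V; V_b = V_low + 20·LSB = 1.28 V.

[1.21600 V, 1.28000 V)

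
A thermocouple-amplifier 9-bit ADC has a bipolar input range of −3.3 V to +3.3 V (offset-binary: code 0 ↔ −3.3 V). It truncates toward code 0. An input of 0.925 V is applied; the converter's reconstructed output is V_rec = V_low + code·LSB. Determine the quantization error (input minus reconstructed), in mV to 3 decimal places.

9.766 mV

One LSB is 6.6 V / 512 = 12.891 mV.
(V_in − V_low)/LSB = (0.925 − (−3.3))/0.0128906 = 327.7576 → code 327 (floor).
V_rec = (−3.3) + 327·0.0128906 = 0.91523438 V.
Difference: 0.00976562 V → 9.766 mV.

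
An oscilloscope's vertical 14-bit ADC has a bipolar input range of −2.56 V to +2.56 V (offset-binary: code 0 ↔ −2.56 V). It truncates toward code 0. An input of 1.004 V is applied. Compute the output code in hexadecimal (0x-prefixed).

LSB = 5.12 V / 16384 = 312.50 µV.
Input sits at 11404.800 steps above V_low.
⌊·⌋(11404.800) = 11404.
In hexadecimal (0x-prefixed): 0x2C8C.

code 0x2C8C (decimal 11404)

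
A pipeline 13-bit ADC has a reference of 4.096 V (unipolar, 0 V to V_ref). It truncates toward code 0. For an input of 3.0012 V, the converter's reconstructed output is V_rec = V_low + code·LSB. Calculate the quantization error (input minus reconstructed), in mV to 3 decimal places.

LSB = 4.096/2^13 = 0.500 mV.
(V_in − V_low)/LSB = (3.0012 − 0)/0.0005 = 6002.4000 → code 6002 (floor).
Reconstructed: 3.001 V.
Error = 3.0012 − 3.001 = 0.0002 V = 0.200 mV.

0.200 mV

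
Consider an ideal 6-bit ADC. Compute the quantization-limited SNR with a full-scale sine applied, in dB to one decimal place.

37.9 dB

SNR ≈ 6.02·N + 1.76 dB = 6.02·6 + 1.76 = 37.88 dB.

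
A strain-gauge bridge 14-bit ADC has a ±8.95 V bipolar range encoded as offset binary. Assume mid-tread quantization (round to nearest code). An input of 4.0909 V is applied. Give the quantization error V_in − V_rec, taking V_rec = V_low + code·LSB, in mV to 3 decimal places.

LSB = 17.9/2^14 = 1.093 mV.
Scaled input = 11936.4305 LSBs, so code = 11936.
Code 11936 maps back to (−8.95) + 11936×0.00109253 V = 4.0904297 V.
Difference: 0.000470312 V → 0.470 mV.

0.470 mV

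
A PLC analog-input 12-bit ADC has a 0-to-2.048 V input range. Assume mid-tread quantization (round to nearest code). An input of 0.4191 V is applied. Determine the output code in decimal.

With 4096 levels over 2.048 V, one step is 0.500 mV.
(0.4191 − 0) / 0.0005 = 838.200 LSBs.
round(838.200) = 838.

code 838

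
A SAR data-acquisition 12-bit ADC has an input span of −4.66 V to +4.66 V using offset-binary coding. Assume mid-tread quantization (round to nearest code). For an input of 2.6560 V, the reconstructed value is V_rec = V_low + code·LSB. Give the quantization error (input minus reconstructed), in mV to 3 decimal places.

One LSB is 9.32 V / 4096 = 2.275 mV.
Scaled input = 3215.2721 LSBs, so code = 3215.
Reconstructed: 2.6553809 V.
V_in − V_rec = 0.000619141 V = 0.619 mV.

0.619 mV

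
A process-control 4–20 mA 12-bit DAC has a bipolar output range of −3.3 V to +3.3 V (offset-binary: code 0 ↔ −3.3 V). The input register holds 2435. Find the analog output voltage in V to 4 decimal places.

LSB = 6.6 V / 2^12 = 1.611 mV.
V_out = (−3.3) + 2435 × 0.00161133 V = 0.623584 V.

0.6236 V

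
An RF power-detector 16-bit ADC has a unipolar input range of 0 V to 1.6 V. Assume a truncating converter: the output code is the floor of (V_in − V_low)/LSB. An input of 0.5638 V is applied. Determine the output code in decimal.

code 23093

LSB = 1.6 V / 65536 = 24.41 µV.
(0.5638 − 0) / 2.44141e-05 = 23093.248 LSBs.
⌊·⌋(23093.248) = 23093.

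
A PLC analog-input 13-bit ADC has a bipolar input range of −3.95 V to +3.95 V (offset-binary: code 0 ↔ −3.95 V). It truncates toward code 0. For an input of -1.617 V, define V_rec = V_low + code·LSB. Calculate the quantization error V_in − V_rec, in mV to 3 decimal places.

One LSB is 7.9 V / 8192 = 0.964 mV.
(-1.617 − (−3.95))/0.000964355 = 2419.2324; ⌊·⌋ gives code 2419.
Reconstructed: -1.6172241 V.
Error = -1.617 − (−1.6172241) = 0.000224121 V = 0.224 mV.

0.224 mV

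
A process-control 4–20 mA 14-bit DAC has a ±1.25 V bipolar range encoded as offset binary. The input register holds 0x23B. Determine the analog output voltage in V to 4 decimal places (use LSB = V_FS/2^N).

-1.1629 V

LSB = 2.5 V / 2^14 = 152.59 µV.
Code 0x23B = 571 decimal.
V_out = (−1.25) + 571 × 0.000152588 V = -1.16287 V.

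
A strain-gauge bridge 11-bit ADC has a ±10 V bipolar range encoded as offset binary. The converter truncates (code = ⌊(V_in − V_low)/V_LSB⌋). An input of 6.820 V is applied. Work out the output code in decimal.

Full-scale span = 20 V; LSB = 20/2^11 = 9.766 mV.
(V_in − V_low)/LSB = (6.820 − (−10)) / 0.00976562 = 1722.368.
Floor → code 1722.

code 1722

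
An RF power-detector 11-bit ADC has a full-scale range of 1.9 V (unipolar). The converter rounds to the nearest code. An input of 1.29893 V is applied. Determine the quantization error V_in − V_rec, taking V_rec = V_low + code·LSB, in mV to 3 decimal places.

0.102 mV

Step size: 1.9 V ÷ 2^11 = 0.928 mV.
(V_in − V_low)/LSB = (1.29893 − 0)/0.000927734 = 1400.1098 → code 1400 (round).
V_rec = 0 + 1400·0.000927734 = 1.2988281 V.
Difference: 0.000101875 V → 0.102 mV.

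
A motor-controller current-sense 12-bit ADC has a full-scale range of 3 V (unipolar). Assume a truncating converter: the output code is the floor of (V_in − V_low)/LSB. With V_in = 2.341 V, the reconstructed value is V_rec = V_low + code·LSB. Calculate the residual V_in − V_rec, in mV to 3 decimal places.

Step size: 3 V ÷ 2^12 = 0.732 mV.
(V_in − V_low)/LSB = (2.341 − 0)/0.000732422 = 3196.2453 → code 3196 (floor).
Reconstructed: 2.3408203 V.
Error = 2.341 − 2.3408203 = 0.000179687 V = 0.180 mV.

0.180 mV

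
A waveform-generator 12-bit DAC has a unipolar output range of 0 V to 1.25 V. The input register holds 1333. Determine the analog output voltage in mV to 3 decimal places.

LSB = 1.25 V / 2^12 = 305.18 µV.
V_out = 0 + 1333 × 0.000305176 V = 0.406799 V.
= 406.799 mV.

406.799 mV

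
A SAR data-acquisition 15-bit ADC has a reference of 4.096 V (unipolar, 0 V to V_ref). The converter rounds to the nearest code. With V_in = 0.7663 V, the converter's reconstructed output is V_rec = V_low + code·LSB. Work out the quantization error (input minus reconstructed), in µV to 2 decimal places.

LSB = 4.096/2^15 = 125.00 µV.
Scaled input = 6130.4000 LSBs, so code = 6130.
V_rec = 0 + 6130·0.000125 = 0.76625 V.
V_in − V_rec = 5e-05 V = 50.00 µV.

50.00 µV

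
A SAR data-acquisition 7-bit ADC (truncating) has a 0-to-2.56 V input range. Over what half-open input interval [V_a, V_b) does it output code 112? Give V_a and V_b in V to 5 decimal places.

[2.24000 V, 2.26000 V)

LSB = 2.56/2^7 = 20.000 mV.
V_a = V_low + 112·LSB = 2.24 V; V_b = V_low + 113·LSB = 2.26 V.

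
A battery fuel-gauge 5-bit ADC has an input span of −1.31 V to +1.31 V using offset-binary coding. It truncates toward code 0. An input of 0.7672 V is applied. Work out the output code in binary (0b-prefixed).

With 32 levels over 2.62 V, one step is 81.875 mV.
Input sits at 25.370 steps above V_low.
So the output code is 25.
In binary (0b-prefixed): 0b11001.

code 0b11001 (decimal 25)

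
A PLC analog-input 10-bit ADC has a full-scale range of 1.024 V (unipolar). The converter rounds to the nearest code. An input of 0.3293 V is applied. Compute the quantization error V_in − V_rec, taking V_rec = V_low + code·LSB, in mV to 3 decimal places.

Step size: 1.024 V ÷ 2^10 = 1.000 mV.
Scaled input = 329.3000 LSBs, so code = 329.
Reconstructed: 0.329 V.
Error = 0.3293 − 0.329 = 0.0003 V = 0.300 mV.

0.300 mV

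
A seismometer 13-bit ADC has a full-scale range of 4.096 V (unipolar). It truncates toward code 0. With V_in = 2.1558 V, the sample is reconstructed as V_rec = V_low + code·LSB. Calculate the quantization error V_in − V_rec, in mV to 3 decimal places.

One LSB is 4.096 V / 8192 = 0.500 mV.
(V_in − V_low)/LSB = (2.1558 − 0)/0.0005 = 4311.6000 → code 4311 (floor).
Code 4311 maps back to 0 + 4311×0.0005 V = 2.1555 V.
V_in − V_rec = 0.0003 V = 0.300 mV.

0.300 mV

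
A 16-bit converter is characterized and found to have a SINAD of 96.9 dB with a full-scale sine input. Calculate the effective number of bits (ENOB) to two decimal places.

15.80 bits

ENOB = (SINAD − 1.76) / 6.02 = (96.9 − 1.76)/6.02 = 15.804.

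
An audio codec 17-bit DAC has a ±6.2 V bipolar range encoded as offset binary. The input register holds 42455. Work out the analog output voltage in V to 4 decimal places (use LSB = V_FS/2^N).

-2.1836 V

LSB = 12.4 V / 2^17 = 94.60 µV.
V_out = (−6.2) + 42455 × 9.46045e-05 V = -2.18357 V.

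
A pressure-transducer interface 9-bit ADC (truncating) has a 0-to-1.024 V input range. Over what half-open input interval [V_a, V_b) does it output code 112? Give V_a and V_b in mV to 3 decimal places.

LSB = 1.024/2^9 = 2.000 mV.
V_a = V_low + 112·LSB = 0.224 V; V_b = V_low + 113·LSB = 0.226 V.

[224.000 mV, 226.000 mV)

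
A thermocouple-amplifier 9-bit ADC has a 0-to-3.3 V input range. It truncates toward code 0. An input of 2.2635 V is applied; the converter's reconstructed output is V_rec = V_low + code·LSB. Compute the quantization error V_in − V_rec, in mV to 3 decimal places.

One LSB is 3.3 V / 512 = 6.445 mV.
Scaled input = 351.1855 LSBs, so code = 351.
V_rec = 0 + 351·0.00644531 = 2.2623047 V.
Error = 2.2635 − 2.2623047 = 0.00119531 V = 1.195 mV.

1.195 mV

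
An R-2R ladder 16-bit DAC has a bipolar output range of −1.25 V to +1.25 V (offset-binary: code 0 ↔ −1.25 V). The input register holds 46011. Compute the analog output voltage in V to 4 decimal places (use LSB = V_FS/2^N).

LSB = 2.5 V / 2^16 = 38.15 µV.
V_out = (−1.25) + 46011 × 3.8147e-05 V = 0.50518 V.

0.5052 V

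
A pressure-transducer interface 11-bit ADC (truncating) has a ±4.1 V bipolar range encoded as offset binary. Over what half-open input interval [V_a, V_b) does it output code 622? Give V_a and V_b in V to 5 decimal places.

LSB = 8.2/2^11 = 4.004 mV.
V_a = V_low + 622·LSB = -1.60957 V; V_b = V_low + 623·LSB = -1.60557 V.

[-1.60957 V, -1.60557 V)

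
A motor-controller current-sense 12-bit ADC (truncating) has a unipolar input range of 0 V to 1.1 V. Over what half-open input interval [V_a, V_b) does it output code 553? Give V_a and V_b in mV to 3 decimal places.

[148.511 mV, 148.779 mV)

LSB = 1.1/2^12 = 268.55 µV.
V_a = V_low + 553·LSB = 0.148511 V; V_b = V_low + 554·LSB = 0.148779 V.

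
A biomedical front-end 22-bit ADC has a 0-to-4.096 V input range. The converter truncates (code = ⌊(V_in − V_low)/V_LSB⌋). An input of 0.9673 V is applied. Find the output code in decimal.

code 990515

With 4194304 levels over 4.096 V, one step is 0.98 µV.
(0.9673 − 0) / 9.76563e-07 = 990515.200 LSBs.
Floor → code 990515.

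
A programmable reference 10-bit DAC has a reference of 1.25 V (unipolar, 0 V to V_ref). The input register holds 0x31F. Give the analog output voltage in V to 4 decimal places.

LSB = 1.25 V / 2^10 = 1.221 mV.
Code 0x31F = 799 decimal.
V_out = 0 + 799 × 0.0012207 V = 0.975342 V.

0.9753 V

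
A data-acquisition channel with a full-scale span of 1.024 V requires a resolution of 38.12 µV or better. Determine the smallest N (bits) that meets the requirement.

Number of steps required ≥ 1.024 V / 38.12 µV = 26862.54.
Need 2^N ≥ 26862.54; 2^14 = 16384, 2^15 = 32768.
Minimum N = 15.

15 bits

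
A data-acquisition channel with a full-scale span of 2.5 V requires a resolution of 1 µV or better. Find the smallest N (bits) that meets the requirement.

22 bits

Number of steps required ≥ 2.5 V / 1 µV = 2500000.00.
Need 2^N ≥ 2500000.00; 2^21 = 2097152, 2^22 = 4194304.
Minimum N = 22.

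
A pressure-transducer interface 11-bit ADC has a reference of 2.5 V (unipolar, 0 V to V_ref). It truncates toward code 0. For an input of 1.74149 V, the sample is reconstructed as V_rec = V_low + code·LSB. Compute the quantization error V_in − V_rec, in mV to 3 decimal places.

Step size: 2.5 V ÷ 2^11 = 1.221 mV.
(V_in − V_low)/LSB = (1.74149 − 0)/0.0012207 = 1426.6286 → code 1426 (floor).
V_rec = 0 + 1426·0.0012207 = 1.7407227 V.
V_in − V_rec = 0.000767344 V = 0.767 mV.

0.767 mV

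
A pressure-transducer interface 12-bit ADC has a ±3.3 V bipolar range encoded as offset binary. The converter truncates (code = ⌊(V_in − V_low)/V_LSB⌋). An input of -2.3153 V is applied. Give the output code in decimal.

LSB = 6.6 V / 4096 = 1.611 mV.
(-2.3153 − (−3.3)) / 0.00161133 = 611.111 LSBs.
Floor → code 611.

code 611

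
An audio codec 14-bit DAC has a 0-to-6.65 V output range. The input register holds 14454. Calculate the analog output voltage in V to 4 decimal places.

LSB = 6.65 V / 2^14 = 405.88 µV.
V_out = 0 + 14454 × 0.000405884 V = 5.86664 V.

5.8666 V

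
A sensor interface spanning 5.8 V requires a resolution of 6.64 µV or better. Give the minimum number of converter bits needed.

Number of steps required ≥ 5.8 V / 6.64 µV = 873493.98.
Need 2^N ≥ 873493.98; 2^19 = 524288, 2^20 = 1048576.
Minimum N = 20.

20 bits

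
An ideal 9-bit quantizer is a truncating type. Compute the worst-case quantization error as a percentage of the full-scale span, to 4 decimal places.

0.1953 %

Truncating → worst-case error = 1 LSB = V_FS/2^9, so 100/512 = 0.195312 % of full scale.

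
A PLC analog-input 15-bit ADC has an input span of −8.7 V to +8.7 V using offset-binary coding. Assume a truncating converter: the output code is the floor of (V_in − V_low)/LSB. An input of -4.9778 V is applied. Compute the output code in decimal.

code 7009

With 32768 levels over 17.4 V, one step is 0.531 mV.
(-4.9778 − (−8.7)) / 0.000531006 = 7009.715 LSBs.
Floor → code 7009.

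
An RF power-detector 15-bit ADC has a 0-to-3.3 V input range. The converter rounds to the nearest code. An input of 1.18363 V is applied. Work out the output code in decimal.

code 11753

Full-scale span = 3.3 V; LSB = 3.3/2^15 = 100.71 µV.
(V_in − V_low)/LSB = (1.18363 − 0) / 0.000100708 = 11753.087.
Round → code 11753.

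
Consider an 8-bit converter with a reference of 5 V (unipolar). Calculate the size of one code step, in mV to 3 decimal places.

19.531 mV

Full-scale span = 5 V.
LSB = 5 / 2^8 = 5 / 256 = 0.0195312 V = 19.531 mV.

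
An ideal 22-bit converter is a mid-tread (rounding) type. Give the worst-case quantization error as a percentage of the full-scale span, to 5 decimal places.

Rounding → worst-case error = ½ LSB = V_FS/2^23, so 100/8388608 = 1.19209e-05 % of full scale.

0.00001 %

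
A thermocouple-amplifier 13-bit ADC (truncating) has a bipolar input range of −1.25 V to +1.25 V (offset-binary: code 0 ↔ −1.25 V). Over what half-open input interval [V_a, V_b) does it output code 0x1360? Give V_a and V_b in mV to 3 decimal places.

LSB = 2.5/2^13 = 305.18 µV.
Code 0x1360 = 4960 decimal.
V_a = V_low + 4960·LSB = 0.263672 V; V_b = V_low + 4961·LSB = 0.263977 V.

[263.672 mV, 263.977 mV)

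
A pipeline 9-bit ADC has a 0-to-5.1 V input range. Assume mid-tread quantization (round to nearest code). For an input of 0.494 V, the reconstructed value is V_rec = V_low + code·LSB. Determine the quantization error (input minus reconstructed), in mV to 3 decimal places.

-4.047 mV

Step size: 5.1 V ÷ 2^9 = 9.961 mV.
Scaled input = 49.5937 LSBs, so code = 50.
V_rec = 0 + 50·0.00996094 = 0.49804688 V.
V_in − V_rec = -0.00404688 V = -4.047 mV.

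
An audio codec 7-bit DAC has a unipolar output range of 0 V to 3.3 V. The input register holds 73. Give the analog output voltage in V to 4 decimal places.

LSB = 3.3 V / 2^7 = 25.781 mV.
V_out = 0 + 73 × 0.0257812 V = 1.88203 V.

1.8820 V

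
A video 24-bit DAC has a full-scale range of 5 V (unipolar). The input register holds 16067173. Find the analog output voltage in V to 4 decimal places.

LSB = 5 V / 2^24 = 0.30 µV.
V_out = 0 + 16067173 × 2.98023e-07 V = 4.78839 V.

4.7884 V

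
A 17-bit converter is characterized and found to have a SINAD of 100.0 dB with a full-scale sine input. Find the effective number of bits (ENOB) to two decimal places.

16.32 bits

ENOB = (SINAD − 1.76) / 6.02 = (100.0 − 1.76)/6.02 = 16.319.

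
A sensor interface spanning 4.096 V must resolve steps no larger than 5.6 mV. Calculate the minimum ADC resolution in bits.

Number of steps required ≥ 4.096 V / 5.6 mV = 731.43.
Need 2^N ≥ 731.43; 2^9 = 512, 2^10 = 1024.
Minimum N = 10.

10 bits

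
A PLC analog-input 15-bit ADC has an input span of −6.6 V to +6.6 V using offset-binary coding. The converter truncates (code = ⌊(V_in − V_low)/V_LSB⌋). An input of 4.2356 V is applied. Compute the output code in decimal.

Full-scale span = 13.2 V; LSB = 13.2/2^15 = 402.83 µV.
Input sits at 26898.556 steps above V_low.
Floor → code 26898.

code 26898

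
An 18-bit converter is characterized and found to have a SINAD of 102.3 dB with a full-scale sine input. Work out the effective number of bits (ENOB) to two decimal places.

16.70 bits

ENOB = (SINAD − 1.76) / 6.02 = (102.3 − 1.76)/6.02 = 16.701.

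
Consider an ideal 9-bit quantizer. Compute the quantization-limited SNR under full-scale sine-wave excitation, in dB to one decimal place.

55.9 dB

SNR ≈ 6.02·N + 1.76 dB = 6.02·9 + 1.76 = 55.94 dB.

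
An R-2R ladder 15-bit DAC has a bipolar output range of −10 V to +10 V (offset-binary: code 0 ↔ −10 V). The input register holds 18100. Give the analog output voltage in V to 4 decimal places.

1.0474 V

LSB = 20 V / 2^15 = 0.610 mV.
V_out = (−10) + 18100 × 0.000610352 V = 1.04736 V.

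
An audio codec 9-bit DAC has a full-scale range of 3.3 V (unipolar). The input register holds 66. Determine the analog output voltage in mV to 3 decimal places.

LSB = 3.3 V / 2^9 = 6.445 mV.
V_out = 0 + 66 × 0.00644531 V = 0.425391 V.
= 425.391 mV.

425.391 mV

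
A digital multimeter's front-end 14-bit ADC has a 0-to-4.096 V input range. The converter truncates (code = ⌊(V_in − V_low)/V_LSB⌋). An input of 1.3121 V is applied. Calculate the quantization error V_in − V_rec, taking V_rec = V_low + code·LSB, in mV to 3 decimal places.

0.100 mV

Step size: 4.096 V ÷ 2^14 = 250.00 µV.
(1.3121 − 0)/0.00025 = 5248.4000; ⌊·⌋ gives code 5248.
Code 5248 maps back to 0 + 5248×0.00025 V = 1.312 V.
V_in − V_rec = 0.0001 V = 0.100 mV.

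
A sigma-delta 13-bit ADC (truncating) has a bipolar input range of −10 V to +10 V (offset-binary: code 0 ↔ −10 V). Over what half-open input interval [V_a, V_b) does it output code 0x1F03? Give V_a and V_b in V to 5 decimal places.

[9.38232 V, 9.38477 V)

LSB = 20/2^13 = 2.441 mV.
Code 0x1F03 = 7939 decimal.
V_a = V_low + 7939·LSB = 9.38232 V; V_b = V_low + 7940·LSB = 9.38477 V.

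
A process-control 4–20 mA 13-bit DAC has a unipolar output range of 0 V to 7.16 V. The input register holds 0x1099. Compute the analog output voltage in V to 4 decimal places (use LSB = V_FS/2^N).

LSB = 7.16 V / 2^13 = 0.874 mV.
Code 0x1099 = 4249 decimal.
V_out = 0 + 4249 × 0.000874023 V = 3.71373 V.

3.7137 V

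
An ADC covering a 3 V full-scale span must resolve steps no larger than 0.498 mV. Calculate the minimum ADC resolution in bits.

13 bits

Number of steps required ≥ 3 V / 0.498 mV = 6024.10.
Need 2^N ≥ 6024.10; 2^12 = 4096, 2^13 = 8192.
Minimum N = 13.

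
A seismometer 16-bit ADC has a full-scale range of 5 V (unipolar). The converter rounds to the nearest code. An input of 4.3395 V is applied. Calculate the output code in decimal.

code 56879

With 65536 levels over 5 V, one step is 76.29 µV.
Input sits at 56878.694 steps above V_low.
round(56878.694) = 56879.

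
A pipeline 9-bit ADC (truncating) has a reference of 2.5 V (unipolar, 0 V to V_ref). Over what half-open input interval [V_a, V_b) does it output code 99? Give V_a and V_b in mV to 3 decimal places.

[483.398 mV, 488.281 mV)

LSB = 2.5/2^9 = 4.883 mV.
V_a = V_low + 99·LSB = 0.483398 V; V_b = V_low + 100·LSB = 0.488281 V.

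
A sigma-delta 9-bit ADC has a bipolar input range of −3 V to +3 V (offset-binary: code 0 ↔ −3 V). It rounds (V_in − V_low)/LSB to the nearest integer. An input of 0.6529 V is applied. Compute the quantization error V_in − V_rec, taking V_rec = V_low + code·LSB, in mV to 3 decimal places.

-3.350 mV

Step size: 6 V ÷ 2^9 = 11.719 mV.
(V_in − V_low)/LSB = (0.6529 − (−3))/0.0117188 = 311.7141 → code 312 (round).
Code 312 maps back to (−3) + 312×0.0117188 V = 0.65625 V.
Error = 0.6529 − 0.65625 = -0.00335 V = -3.350 mV.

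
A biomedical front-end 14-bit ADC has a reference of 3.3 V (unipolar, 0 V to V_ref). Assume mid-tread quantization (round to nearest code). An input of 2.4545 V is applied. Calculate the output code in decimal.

With 16384 levels over 3.3 V, one step is 201.42 µV.
(2.4545 − 0) / 0.000201416 = 12186.221 LSBs.
So the output code is 12186.

code 12186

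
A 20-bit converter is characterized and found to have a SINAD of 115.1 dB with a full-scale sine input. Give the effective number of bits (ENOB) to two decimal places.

ENOB = (SINAD − 1.76) / 6.02 = (115.1 − 1.76)/6.02 = 18.827.

18.83 bits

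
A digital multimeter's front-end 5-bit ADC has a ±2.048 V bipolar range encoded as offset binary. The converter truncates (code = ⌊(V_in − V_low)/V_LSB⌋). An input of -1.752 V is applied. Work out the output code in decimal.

code 2

LSB = 4.096 V / 32 = 128.000 mV.
(V_in − V_low)/LSB = (-1.752 − (−2.048)) / 0.128 = 2.312.
So the output code is 2.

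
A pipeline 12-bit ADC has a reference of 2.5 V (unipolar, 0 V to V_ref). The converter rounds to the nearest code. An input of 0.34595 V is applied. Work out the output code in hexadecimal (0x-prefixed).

With 4096 levels over 2.5 V, one step is 0.610 mV.
(V_in − V_low)/LSB = (0.34595 − 0) / 0.000610352 = 566.804.
So the output code is 567.
In hexadecimal (0x-prefixed): 0x237.

code 0x237 (decimal 567)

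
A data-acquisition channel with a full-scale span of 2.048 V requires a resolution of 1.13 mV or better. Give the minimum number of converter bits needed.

11 bits

Number of steps required ≥ 2.048 V / 1.13 mV = 1812.39.
Need 2^N ≥ 1812.39; 2^10 = 1024, 2^11 = 2048.
Minimum N = 11.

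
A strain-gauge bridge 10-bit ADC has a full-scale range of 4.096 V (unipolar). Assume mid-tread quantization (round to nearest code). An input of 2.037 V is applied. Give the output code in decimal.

LSB = 4.096 V / 1024 = 4.000 mV.
Input sits at 509.250 steps above V_low.
So the output code is 509.

code 509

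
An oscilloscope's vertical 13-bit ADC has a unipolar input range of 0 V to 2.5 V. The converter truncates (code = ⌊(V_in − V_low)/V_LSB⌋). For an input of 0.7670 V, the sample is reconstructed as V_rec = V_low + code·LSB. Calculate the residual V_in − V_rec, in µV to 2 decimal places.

93.26 µV

LSB = 2.5/2^13 = 305.18 µV.
Scaled input = 2513.3056 LSBs, so code = 2513.
Reconstructed: 0.76690674 V.
V_in − V_rec = 9.32617e-05 V = 93.26 µV.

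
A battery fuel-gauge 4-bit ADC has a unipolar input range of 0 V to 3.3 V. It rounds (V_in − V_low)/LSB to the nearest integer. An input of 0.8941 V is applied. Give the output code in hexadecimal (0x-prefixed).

With 16 levels over 3.3 V, one step is 206.250 mV.
(0.8941 − 0) / 0.20625 = 4.335 LSBs.
round(4.335) = 4.
In hexadecimal (0x-prefixed): 0x4.

code 0x4 (decimal 4)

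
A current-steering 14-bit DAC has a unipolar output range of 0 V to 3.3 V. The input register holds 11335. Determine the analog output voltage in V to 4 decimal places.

LSB = 3.3 V / 2^14 = 201.42 µV.
V_out = 0 + 11335 × 0.000201416 V = 2.28305 V.

2.2831 V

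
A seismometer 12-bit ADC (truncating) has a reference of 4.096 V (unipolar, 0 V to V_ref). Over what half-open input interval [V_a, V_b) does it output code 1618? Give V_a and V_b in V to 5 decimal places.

[1.61800 V, 1.61900 V)

LSB = 4.096/2^12 = 1.000 mV.
V_a = V_low + 1618·LSB = 1.618 V; V_b = V_low + 1619·LSB = 1.619 V.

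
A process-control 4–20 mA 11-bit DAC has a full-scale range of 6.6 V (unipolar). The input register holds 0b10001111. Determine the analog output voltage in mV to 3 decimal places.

460.840 mV

LSB = 6.6 V / 2^11 = 3.223 mV.
Code 0b10001111 = 143 decimal.
V_out = 0 + 143 × 0.00322266 V = 0.46084 V.
= 460.840 mV.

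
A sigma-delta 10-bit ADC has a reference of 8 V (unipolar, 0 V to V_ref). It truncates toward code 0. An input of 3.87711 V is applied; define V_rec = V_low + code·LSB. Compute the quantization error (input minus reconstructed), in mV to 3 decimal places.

2.110 mV

One LSB is 8 V / 1024 = 7.812 mV.
(3.87711 − 0)/0.0078125 = 496.2701; ⌊·⌋ gives code 496.
Code 496 maps back to 0 + 496×0.0078125 V = 3.875 V.
Difference: 0.00211 V → 2.110 mV.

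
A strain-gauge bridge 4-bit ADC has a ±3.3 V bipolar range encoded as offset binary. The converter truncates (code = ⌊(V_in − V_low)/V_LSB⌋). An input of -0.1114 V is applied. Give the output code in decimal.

With 16 levels over 6.6 V, one step is 412.500 mV.
(V_in − V_low)/LSB = (-0.1114 − (−3.3)) / 0.4125 = 7.730.
⌊·⌋(7.730) = 7.

code 7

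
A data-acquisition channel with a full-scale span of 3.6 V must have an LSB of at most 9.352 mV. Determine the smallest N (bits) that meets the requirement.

9 bits

Number of steps required ≥ 3.6 V / 9.352 mV = 384.94.
Need 2^N ≥ 384.94; 2^8 = 256, 2^9 = 512.
Minimum N = 9.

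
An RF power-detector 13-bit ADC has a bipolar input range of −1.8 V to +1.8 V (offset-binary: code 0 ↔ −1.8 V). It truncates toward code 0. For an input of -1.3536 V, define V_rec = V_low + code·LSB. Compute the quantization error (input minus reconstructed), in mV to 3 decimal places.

0.355 mV

Step size: 3.6 V ÷ 2^13 = 439.45 µV.
Scaled input = 1015.8080 LSBs, so code = 1015.
Code 1015 maps back to (−1.8) + 1015×0.000439453 V = -1.3539551 V.
V_in − V_rec = 0.000355078 V = 0.355 mV.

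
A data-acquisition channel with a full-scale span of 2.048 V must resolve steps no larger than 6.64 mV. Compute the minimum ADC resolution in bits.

9 bits

Number of steps required ≥ 2.048 V / 6.64 mV = 308.43.
Need 2^N ≥ 308.43; 2^8 = 256, 2^9 = 512.
Minimum N = 9.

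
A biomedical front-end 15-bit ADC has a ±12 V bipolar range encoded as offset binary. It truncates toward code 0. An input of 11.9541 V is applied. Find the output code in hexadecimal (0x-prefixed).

LSB = 24 V / 32768 = 0.732 mV.
(11.9541 − (−12)) / 0.000732422 = 32705.331 LSBs.
So the output code is 32705.
In hexadecimal (0x-prefixed): 0x7FC1.

code 0x7FC1 (decimal 32705)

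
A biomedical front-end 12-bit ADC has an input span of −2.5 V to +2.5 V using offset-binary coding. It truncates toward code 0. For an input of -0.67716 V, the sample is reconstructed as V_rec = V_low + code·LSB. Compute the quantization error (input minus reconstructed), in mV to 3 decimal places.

LSB = 5/2^12 = 1.221 mV.
Scaled input = 1493.2705 LSBs, so code = 1493.
Reconstructed: -0.67749023 V.
Difference: 0.000330234 V → 0.330 mV.

0.330 mV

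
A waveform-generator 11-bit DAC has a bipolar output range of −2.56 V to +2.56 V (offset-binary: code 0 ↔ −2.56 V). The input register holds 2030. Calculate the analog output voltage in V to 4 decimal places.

2.5150 V

LSB = 5.12 V / 2^11 = 2.500 mV.
V_out = (−2.56) + 2030 × 0.0025 V = 2.515 V.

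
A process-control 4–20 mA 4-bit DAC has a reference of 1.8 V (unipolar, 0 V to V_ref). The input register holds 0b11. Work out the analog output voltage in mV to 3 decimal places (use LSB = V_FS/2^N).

LSB = 1.8 V / 2^4 = 112.500 mV.
Code 0b11 = 3 decimal.
V_out = 0 + 3 × 0.1125 V = 0.3375 V.
= 337.500 mV.

337.500 mV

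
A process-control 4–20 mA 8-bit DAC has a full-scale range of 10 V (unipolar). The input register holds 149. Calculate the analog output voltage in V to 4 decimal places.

LSB = 10 V / 2^8 = 39.062 mV.
V_out = 0 + 149 × 0.0390625 V = 5.82031 V.

5.8203 V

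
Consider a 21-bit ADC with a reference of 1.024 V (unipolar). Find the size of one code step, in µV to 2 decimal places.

0.49 µV

Full-scale span = 1.024 V.
LSB = 1.024 / 2^21 = 1.024 / 2097152 = 4.88281e-07 V = 0.49 µV.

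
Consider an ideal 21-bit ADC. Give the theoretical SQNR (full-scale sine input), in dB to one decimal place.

SNR ≈ 6.02·N + 1.76 dB = 6.02·21 + 1.76 = 128.18 dB.

128.2 dB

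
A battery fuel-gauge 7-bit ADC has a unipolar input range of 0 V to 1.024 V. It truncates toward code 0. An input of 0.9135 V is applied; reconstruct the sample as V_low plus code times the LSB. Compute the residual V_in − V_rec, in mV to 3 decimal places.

1.500 mV

Step size: 1.024 V ÷ 2^7 = 8.000 mV.
(V_in − V_low)/LSB = (0.9135 − 0)/0.008 = 114.1875 → code 114 (floor).
Code 114 maps back to 0 + 114×0.008 V = 0.912 V.
V_in − V_rec = 0.0015 V = 1.500 mV.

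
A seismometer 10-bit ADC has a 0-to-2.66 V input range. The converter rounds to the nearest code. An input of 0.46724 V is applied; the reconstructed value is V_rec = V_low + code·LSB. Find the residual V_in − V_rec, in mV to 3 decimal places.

-0.338 mV

One LSB is 2.66 V / 1024 = 2.598 mV.
(V_in − V_low)/LSB = (0.46724 − 0)/0.00259766 = 179.8698 → code 180 (round).
V_rec = 0 + 180·0.00259766 = 0.46757813 V.
V_in − V_rec = -0.000338125 V = -0.338 mV.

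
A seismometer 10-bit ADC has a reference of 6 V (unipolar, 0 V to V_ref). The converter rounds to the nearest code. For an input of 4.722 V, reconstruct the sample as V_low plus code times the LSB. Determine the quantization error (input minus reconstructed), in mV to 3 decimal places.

-0.656 mV

LSB = 6/2^10 = 5.859 mV.
(4.722 − 0)/0.00585938 = 805.8880; round gives code 806.
Code 806 maps back to 0 + 806×0.00585938 V = 4.7226562 V.
Error = 4.722 − 4.7226562 = -0.00065625 V = -0.656 mV.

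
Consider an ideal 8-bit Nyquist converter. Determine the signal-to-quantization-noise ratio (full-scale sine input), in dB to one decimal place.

SNR ≈ 6.02·N + 1.76 dB = 6.02·8 + 1.76 = 49.92 dB.

49.9 dB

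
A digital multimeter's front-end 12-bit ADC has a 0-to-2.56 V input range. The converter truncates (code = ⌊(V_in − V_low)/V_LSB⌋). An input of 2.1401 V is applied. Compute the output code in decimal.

code 3424

LSB = 2.56 V / 4096 = 0.625 mV.
(V_in − V_low)/LSB = (2.1401 − 0) / 0.000625 = 3424.160.
Floor → code 3424.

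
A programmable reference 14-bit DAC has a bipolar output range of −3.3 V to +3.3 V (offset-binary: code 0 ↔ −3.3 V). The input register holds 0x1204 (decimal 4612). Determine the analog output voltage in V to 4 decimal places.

LSB = 6.6 V / 2^14 = 402.83 µV.
Code 0x1204 = 4612 decimal.
V_out = (−3.3) + 4612 × 0.000402832 V = -1.44214 V.

-1.4421 V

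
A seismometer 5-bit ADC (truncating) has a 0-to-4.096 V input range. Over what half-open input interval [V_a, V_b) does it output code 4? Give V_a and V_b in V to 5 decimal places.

LSB = 4.096/2^5 = 128.000 mV.
V_a = V_low + 4·LSB = 0.512 V; V_b = V_low + 5·LSB = 0.64 V.

[0.51200 V, 0.64000 V)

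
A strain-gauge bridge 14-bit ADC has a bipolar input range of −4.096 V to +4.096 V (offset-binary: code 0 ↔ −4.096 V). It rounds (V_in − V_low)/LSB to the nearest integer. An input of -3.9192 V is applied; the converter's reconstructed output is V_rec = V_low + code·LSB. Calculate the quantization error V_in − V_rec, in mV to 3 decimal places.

LSB = 8.192/2^14 = 0.500 mV.
(V_in − V_low)/LSB = (-3.9192 − (−4.096))/0.0005 = 353.6000 → code 354 (round).
V_rec = (−4.096) + 354·0.0005 = -3.919 V.
Difference: -0.0002 V → -0.200 mV.

-0.200 mV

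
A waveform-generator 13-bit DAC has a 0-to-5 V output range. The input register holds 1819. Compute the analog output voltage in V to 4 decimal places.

1.1102 V

LSB = 5 V / 2^13 = 0.610 mV.
V_out = 0 + 1819 × 0.000610352 V = 1.11023 V.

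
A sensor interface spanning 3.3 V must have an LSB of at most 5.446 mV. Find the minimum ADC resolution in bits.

10 bits

Number of steps required ≥ 3.3 V / 5.446 mV = 605.95.
Need 2^N ≥ 605.95; 2^9 = 512, 2^10 = 1024.
Minimum N = 10.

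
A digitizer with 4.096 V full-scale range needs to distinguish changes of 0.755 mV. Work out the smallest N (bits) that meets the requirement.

13 bits

Number of steps required ≥ 4.096 V / 0.755 mV = 5425.17.
Need 2^N ≥ 5425.17; 2^12 = 4096, 2^13 = 8192.
Minimum N = 13.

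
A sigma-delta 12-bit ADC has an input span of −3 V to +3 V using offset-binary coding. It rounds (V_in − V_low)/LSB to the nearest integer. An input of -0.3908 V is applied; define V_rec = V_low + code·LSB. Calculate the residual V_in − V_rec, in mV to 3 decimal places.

0.313 mV

One LSB is 6 V / 4096 = 1.465 mV.
Scaled input = 1781.2139 LSBs, so code = 1781.
Code 1781 maps back to (−3) + 1781×0.00146484 V = -0.39111328 V.
Difference: 0.000313281 V → 0.313 mV.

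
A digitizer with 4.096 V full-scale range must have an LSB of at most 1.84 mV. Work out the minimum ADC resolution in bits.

Number of steps required ≥ 4.096 V / 1.84 mV = 2226.09.
Need 2^N ≥ 2226.09; 2^11 = 2048, 2^12 = 4096.
Minimum N = 12.

12 bits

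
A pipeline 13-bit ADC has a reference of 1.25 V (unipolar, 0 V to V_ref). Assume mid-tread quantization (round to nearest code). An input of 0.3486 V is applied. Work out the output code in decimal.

Full-scale span = 1.25 V; LSB = 1.25/2^13 = 152.59 µV.
(0.3486 − 0) / 0.000152588 = 2284.585 LSBs.
Round → code 2285.

code 2285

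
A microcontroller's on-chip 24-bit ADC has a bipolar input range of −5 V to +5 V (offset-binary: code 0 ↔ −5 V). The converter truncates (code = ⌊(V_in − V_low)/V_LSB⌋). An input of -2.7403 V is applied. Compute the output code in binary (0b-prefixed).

code 0b1110011101100100101011 (decimal 3791147)

With 16777216 levels over 10 V, one step is 0.60 µV.
Input sits at 3791147.500 steps above V_low.
⌊·⌋(3791147.500) = 3791147.
In binary (0b-prefixed): 0b1110011101100100101011.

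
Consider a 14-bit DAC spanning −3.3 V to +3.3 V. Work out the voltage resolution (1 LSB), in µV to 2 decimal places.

402.83 µV

Full-scale span = 6.6 V.
LSB = 6.6 / 2^14 = 6.6 / 16384 = 0.000402832 V = 402.83 µV.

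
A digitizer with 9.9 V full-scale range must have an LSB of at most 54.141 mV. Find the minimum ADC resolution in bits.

Number of steps required ≥ 9.9 V / 54.141 mV = 182.86.
Need 2^N ≥ 182.86; 2^7 = 128, 2^8 = 256.
Minimum N = 8.

8 bits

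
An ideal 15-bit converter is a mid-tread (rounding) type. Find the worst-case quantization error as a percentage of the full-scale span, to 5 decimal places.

0.00153 %

Rounding → worst-case error = ½ LSB = V_FS/2^16, so 100/65536 = 0.00152588 % of full scale.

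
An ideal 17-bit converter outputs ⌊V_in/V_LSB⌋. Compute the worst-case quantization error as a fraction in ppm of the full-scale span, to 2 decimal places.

7.63 ppm

Truncating → worst-case error = 1 LSB = V_FS/2^17, so 1e+06/131072 = 7.62939 ppm of full scale.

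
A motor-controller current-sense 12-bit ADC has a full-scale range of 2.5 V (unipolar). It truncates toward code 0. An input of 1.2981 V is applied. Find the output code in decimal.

code 2126

With 4096 levels over 2.5 V, one step is 0.610 mV.
Input sits at 2126.807 steps above V_low.
Floor → code 2126.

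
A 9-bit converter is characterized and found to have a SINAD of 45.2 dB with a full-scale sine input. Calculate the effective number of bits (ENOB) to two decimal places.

7.22 bits

ENOB = (SINAD − 1.76) / 6.02 = (45.2 − 1.76)/6.02 = 7.216.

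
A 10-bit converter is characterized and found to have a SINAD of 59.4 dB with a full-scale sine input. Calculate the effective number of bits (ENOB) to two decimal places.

9.57 bits

ENOB = (SINAD − 1.76) / 6.02 = (59.4 − 1.76)/6.02 = 9.575.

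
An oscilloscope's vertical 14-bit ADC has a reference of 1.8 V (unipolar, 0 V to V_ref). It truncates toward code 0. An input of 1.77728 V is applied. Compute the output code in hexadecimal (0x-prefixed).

code 0x3F31 (decimal 16177)

Full-scale span = 1.8 V; LSB = 1.8/2^14 = 109.86 µV.
(V_in − V_low)/LSB = (1.77728 − 0) / 0.000109863 = 16177.198.
Floor → code 16177.
In hexadecimal (0x-prefixed): 0x3F31.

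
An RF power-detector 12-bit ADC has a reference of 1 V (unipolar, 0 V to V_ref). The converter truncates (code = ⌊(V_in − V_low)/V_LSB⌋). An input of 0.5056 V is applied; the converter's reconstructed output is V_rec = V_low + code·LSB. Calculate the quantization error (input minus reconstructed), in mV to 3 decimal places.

LSB = 1/2^12 = 244.14 µV.
Scaled input = 2070.9376 LSBs, so code = 2070.
Code 2070 maps back to 0 + 2070×0.000244141 V = 0.50537109 V.
Error = 0.5056 − 0.50537109 = 0.000228906 V = 0.229 mV.

0.229 mV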